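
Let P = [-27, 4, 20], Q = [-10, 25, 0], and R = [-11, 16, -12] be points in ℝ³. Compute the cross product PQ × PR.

(-432, 224, -132)

PQ = (17, 21, -20)
PR = (16, 12, -32)
i: 21·(-32) - (-20)·12 = -672 - (-240) = -432
j: (-20)·16 - 17·(-32) = -320 - (-544) = 224
k: 17·12 - 21·16 = 204 - 336 = -132
PQ × PR = (-432, 224, -132)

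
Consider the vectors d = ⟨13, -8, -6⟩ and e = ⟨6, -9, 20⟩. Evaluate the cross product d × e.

(-214, -296, -69)

i: (-8)·20 - (-6)·(-9) = -160 - 54 = -214
j: (-6)·6 - 13·20 = -36 - 260 = -296
k: 13·(-9) - (-8)·6 = -117 - (-48) = -69
d × e = (-214, -296, -69)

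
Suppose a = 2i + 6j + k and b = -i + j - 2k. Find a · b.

2

a · b = 2·(-1) + 6·1 + 1·(-2) = -2 + 6 - 2 = 2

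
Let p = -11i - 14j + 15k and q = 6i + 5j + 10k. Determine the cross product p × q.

i: (-14)·10 - 15·5 = -140 - 75 = -215
j: 15·6 - (-11)·10 = 90 - (-110) = 200
k: (-11)·5 - (-14)·6 = -55 - (-84) = 29
p × q = (-215, 200, 29)

(-215, 200, 29)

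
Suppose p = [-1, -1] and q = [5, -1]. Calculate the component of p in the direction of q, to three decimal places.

p · q = (-1)·5 + (-1)·(-1) = -5 + 1 = -4
|q| = √(25 + 1) = √26 ≈ 5.0990
comp_q p = -4 / √26 ≈ -0.784

-0.784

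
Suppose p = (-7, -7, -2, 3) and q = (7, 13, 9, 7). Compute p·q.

-137

p · q = (-7)·7 + (-7)·13 + (-2)·9 + 3·7 = -49 - 91 - 18 + 21 = -137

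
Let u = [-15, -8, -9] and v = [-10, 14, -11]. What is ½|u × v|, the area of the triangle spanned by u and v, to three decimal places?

i: (-8)·(-11) - (-9)·14 = 88 - (-126) = 214
j: (-9)·(-10) - (-15)·(-11) = 90 - 165 = -75
k: (-15)·14 - (-8)·(-10) = -210 - 80 = -290
u × v = (214, -75, -290)
|u × v| = √(214² + (-75)² + (-290)²) = √135521 ≈ 368.1318
area = ½ · 368.1318 ≈ 184.066

184.066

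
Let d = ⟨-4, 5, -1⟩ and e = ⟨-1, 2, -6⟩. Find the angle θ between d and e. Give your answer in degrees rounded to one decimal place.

d · e = (-4)·(-1) + 5·2 + (-1)·(-6) = 4 + 10 + 6 = 20
|d|² = 16 + 25 + 1 = 42,  |d| = √42 ≈ 6.480741
|e|² = 1 + 4 + 36 = 41,  |e| = √41 ≈ 6.403124
cos θ = 20 / (6.480741 · 6.403124) ≈ 0.48196
θ = arccos(0.48196) ≈ 61.2°

61.2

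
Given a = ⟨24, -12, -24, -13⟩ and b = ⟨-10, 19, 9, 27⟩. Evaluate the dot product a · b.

a · b = 24·(-10) + (-12)·19 + (-24)·9 + (-13)·27 = -240 - 228 - 216 - 351 = -1035

-1035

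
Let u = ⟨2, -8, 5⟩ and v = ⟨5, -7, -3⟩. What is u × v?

i: (-8)·(-3) - 5·(-7) = 24 - (-35) = 59
j: 5·5 - 2·(-3) = 25 - (-6) = 31
k: 2·(-7) - (-8)·5 = -14 - (-40) = 26
u × v = (59, 31, 26)

(59, 31, 26)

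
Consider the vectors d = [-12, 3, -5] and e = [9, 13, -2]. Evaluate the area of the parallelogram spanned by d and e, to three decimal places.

204.282

i: 3·(-2) - (-5)·13 = -6 - (-65) = 59
j: (-5)·9 - (-12)·(-2) = -45 - 24 = -69
k: (-12)·13 - 3·9 = -156 - 27 = -183
d × e = (59, -69, -183)
|d × e| = √(59² + (-69)² + (-183)²) = √41731 ≈ 204.2817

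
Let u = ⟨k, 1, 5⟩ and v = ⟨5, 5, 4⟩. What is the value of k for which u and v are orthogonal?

u · v = k·5 + 1·5 + 5·4 = 25 + 5k
Set equal to 0: 5k = -25, so k = -5.

-5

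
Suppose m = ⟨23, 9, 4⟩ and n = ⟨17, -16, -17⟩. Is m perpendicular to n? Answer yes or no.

no

m · n = 23·17 + 9·(-16) + 4·(-17) = 391 - 144 - 68 = 179
Nonzero, so the vectors are not orthogonal.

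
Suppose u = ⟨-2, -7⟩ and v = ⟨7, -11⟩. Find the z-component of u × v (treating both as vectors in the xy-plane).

71

(-2)·(-11) - (-7)·7 = 22 - (-49) = 71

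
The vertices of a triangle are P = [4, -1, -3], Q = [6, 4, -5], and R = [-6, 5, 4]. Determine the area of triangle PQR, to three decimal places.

PQ = (2, 5, -2),  PR = (-10, 6, 7)
i: 5·7 - (-2)·6 = 35 - (-12) = 47
j: (-2)·(-10) - 2·7 = 20 - 14 = 6
k: 2·6 - 5·(-10) = 12 - (-50) = 62
PQ × PR = (47, 6, 62)
|PQ × PR| = √6089 ≈ 78.0320
area = ½ · 78.0320 ≈ 39.016

39.016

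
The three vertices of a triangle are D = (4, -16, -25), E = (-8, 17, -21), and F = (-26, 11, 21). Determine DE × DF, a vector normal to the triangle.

DE = (-12, 33, 4)
DF = (-30, 27, 46)
i: 33·46 - 4·27 = 1518 - 108 = 1410
j: 4·(-30) - (-12)·46 = -120 - (-552) = 432
k: (-12)·27 - 33·(-30) = -324 - (-990) = 666
DE × DF = (1410, 432, 666)

(1410, 432, 666)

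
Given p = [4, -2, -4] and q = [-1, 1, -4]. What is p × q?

(12, 20, 2)

i: (-2)·(-4) - (-4)·1 = 8 - (-4) = 12
j: (-4)·(-1) - 4·(-4) = 4 - (-16) = 20
k: 4·1 - (-2)·(-1) = 4 - 2 = 2
p × q = (12, 20, 2)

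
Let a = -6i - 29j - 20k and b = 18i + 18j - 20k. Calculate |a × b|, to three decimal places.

i: (-29)·(-20) - (-20)·18 = 580 - (-360) = 940
j: (-20)·18 - (-6)·(-20) = -360 - 120 = -480
k: (-6)·18 - (-29)·18 = -108 - (-522) = 414
a × b = (940, -480, 414)
|a × b| = √(940² + (-480)² + 414²) = √1285396 ≈ 1133.7531

1133.753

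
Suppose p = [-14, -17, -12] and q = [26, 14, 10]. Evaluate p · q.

p · q = (-14)·26 + (-17)·14 + (-12)·10 = -364 - 238 - 120 = -722

-722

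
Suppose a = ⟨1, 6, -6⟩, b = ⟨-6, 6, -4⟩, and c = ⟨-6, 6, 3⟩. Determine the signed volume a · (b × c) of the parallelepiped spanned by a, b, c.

b × c:
i: 6·3 - (-4)·6 = 18 - (-24) = 42
j: (-4)·(-6) - (-6)·3 = 24 - (-18) = 42
k: (-6)·6 - 6·(-6) = -36 - (-36) = 0
b × c = (42, 42, 0)
a · (b × c) = 1·42 + 6·42 + (-6)·0 = 42 + 252 + 0 = 294

294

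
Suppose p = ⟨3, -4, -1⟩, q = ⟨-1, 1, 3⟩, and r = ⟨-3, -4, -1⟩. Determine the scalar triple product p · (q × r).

66

q × r:
i: 1·(-1) - 3·(-4) = -1 - (-12) = 11
j: 3·(-3) - (-1)·(-1) = -9 - 1 = -10
k: (-1)·(-4) - 1·(-3) = 4 - (-3) = 7
q × r = (11, -10, 7)
p · (q × r) = 3·11 + (-4)·(-10) + (-1)·7 = 33 + 40 - 7 = 66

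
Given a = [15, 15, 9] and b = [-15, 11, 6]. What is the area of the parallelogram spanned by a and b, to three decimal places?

i: 15·6 - 9·11 = 90 - 99 = -9
j: 9·(-15) - 15·6 = -135 - 90 = -225
k: 15·11 - 15·(-15) = 165 - (-225) = 390
a × b = (-9, -225, 390)
|a × b| = √((-9)² + (-225)² + 390²) = √202806 ≈ 450.3399

450.340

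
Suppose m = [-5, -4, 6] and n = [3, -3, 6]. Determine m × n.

i: (-4)·6 - 6·(-3) = -24 - (-18) = -6
j: 6·3 - (-5)·6 = 18 - (-30) = 48
k: (-5)·(-3) - (-4)·3 = 15 - (-12) = 27
m × n = (-6, 48, 27)

(-6, 48, 27)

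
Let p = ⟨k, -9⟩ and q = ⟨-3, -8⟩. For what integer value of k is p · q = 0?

p · q = k·(-3) + (-9)·(-8) = 72 - 3k
Set equal to 0: -3k = -72, so k = 24.

24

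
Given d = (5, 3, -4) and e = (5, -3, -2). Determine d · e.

24

d · e = 5·5 + 3·(-3) + (-4)·(-2) = 25 - 9 + 8 = 24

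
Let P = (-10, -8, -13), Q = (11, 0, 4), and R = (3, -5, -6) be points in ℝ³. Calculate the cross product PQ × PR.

(5, 74, -41)

PQ = (21, 8, 17)
PR = (13, 3, 7)
i: 8·7 - 17·3 = 56 - 51 = 5
j: 17·13 - 21·7 = 221 - 147 = 74
k: 21·3 - 8·13 = 63 - 104 = -41
PQ × PR = (5, 74, -41)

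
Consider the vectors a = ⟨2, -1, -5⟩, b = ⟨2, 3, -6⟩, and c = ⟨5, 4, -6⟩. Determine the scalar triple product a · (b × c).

b × c:
i: 3·(-6) - (-6)·4 = -18 - (-24) = 6
j: (-6)·5 - 2·(-6) = -30 - (-12) = -18
k: 2·4 - 3·5 = 8 - 15 = -7
b × c = (6, -18, -7)
a · (b × c) = 2·6 + (-1)·(-18) + (-5)·(-7) = 12 + 18 + 35 = 65

65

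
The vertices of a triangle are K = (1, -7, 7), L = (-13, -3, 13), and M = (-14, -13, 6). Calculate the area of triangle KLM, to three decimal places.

90.244

KL = (-14, 4, 6),  KM = (-15, -6, -1)
i: 4·(-1) - 6·(-6) = -4 - (-36) = 32
j: 6·(-15) - (-14)·(-1) = -90 - 14 = -104
k: (-14)·(-6) - 4·(-15) = 84 - (-60) = 144
KL × KM = (32, -104, 144)
|KL × KM| = √32576 ≈ 180.4882
area = ½ · 180.4882 ≈ 90.244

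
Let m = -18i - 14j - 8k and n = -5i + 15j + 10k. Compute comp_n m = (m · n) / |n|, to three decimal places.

m · n = (-18)·(-5) + (-14)·15 + (-8)·10 = 90 - 210 - 80 = -200
|n| = √(25 + 225 + 100) = √350 ≈ 18.7083
comp_n m = -200 / √350 ≈ -10.690

-10.690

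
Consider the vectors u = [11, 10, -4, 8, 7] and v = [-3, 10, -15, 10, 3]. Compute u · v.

228

u · v = 11·(-3) + 10·10 + (-4)·(-15) + 8·10 + 7·3 = -33 + 100 + 60 + 80 + 21 = 228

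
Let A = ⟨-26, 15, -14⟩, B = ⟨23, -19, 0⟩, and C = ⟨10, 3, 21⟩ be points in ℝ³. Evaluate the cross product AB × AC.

(-1022, -1211, 636)

AB = (49, -34, 14)
AC = (36, -12, 35)
i: (-34)·35 - 14·(-12) = -1190 - (-168) = -1022
j: 14·36 - 49·35 = 504 - 1715 = -1211
k: 49·(-12) - (-34)·36 = -588 - (-1224) = 636
AB × AC = (-1022, -1211, 636)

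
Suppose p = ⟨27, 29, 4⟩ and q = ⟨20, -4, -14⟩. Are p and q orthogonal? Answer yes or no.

p · q = 27·20 + 29·(-4) + 4·(-14) = 540 - 116 - 56 = 368
Nonzero, so the vectors are not orthogonal.

no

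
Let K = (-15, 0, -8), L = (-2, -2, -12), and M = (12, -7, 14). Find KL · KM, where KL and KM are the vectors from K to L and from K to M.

277

KL = L − K = (13, -2, -4)
KM = M − K = (27, -7, 22)
KL · KM = 13·27 + (-2)·(-7) + (-4)·22 = 351 + 14 - 88 = 277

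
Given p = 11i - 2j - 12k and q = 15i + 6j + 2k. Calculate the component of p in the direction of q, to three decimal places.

p · q = 11·15 + (-2)·6 + (-12)·2 = 165 - 12 - 24 = 129
|q| = √(225 + 36 + 4) = √265 ≈ 16.2788
comp_q p = 129 / √265 ≈ 7.924

7.924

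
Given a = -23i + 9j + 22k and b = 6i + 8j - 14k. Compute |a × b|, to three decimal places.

i: 9·(-14) - 22·8 = -126 - 176 = -302
j: 22·6 - (-23)·(-14) = 132 - 322 = -190
k: (-23)·8 - 9·6 = -184 - 54 = -238
a × b = (-302, -190, -238)
|a × b| = √((-302)² + (-190)² + (-238)²) = √183948 ≈ 428.8916

428.892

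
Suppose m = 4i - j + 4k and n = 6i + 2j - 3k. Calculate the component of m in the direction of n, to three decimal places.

m · n = 4·6 + (-1)·2 + 4·(-3) = 24 - 2 - 12 = 10
|n| = √(36 + 4 + 9) = √49 ≈ 7.0000
comp_n m = 10 / √49 ≈ 1.429

1.429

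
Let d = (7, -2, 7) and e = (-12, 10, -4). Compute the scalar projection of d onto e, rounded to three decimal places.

d · e = 7·(-12) + (-2)·10 + 7·(-4) = -84 - 20 - 28 = -132
|e| = √(144 + 100 + 16) = √260 ≈ 16.1245
comp_e d = -132 / √260 ≈ -8.186

-8.186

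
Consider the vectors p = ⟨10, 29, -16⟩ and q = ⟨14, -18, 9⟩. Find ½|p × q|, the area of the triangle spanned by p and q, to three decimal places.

i: 29·9 - (-16)·(-18) = 261 - 288 = -27
j: (-16)·14 - 10·9 = -224 - 90 = -314
k: 10·(-18) - 29·14 = -180 - 406 = -586
p × q = (-27, -314, -586)
|p × q| = √((-27)² + (-314)² + (-586)²) = √442721 ≈ 665.3728
area = ½ · 665.3728 ≈ 332.686

332.686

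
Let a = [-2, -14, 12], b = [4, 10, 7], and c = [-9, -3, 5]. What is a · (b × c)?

1956

b × c:
i: 10·5 - 7·(-3) = 50 - (-21) = 71
j: 7·(-9) - 4·5 = -63 - 20 = -83
k: 4·(-3) - 10·(-9) = -12 - (-90) = 78
b × c = (71, -83, 78)
a · (b × c) = (-2)·71 + (-14)·(-83) + 12·78 = -142 + 1162 + 936 = 1956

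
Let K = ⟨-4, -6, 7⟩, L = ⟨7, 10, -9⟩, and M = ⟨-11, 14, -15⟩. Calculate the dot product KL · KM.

595

KL = L − K = (11, 16, -16)
KM = M − K = (-7, 20, -22)
KL · KM = 11·(-7) + 16·20 + (-16)·(-22) = -77 + 320 + 352 = 595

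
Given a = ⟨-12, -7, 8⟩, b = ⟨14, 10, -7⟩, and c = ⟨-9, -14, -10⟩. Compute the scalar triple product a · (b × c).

107

b × c:
i: 10·(-10) - (-7)·(-14) = -100 - 98 = -198
j: (-7)·(-9) - 14·(-10) = 63 - (-140) = 203
k: 14·(-14) - 10·(-9) = -196 - (-90) = -106
b × c = (-198, 203, -106)
a · (b × c) = (-12)·(-198) + (-7)·203 + 8·(-106) = 2376 - 1421 - 848 = 107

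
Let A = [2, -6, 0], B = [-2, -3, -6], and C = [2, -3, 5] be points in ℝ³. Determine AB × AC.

AB = (-4, 3, -6)
AC = (0, 3, 5)
i: 3·5 - (-6)·3 = 15 - (-18) = 33
j: (-6)·0 - (-4)·5 = 0 - (-20) = 20
k: (-4)·3 - 3·0 = -12 - 0 = -12
AB × AC = (33, 20, -12)

(33, 20, -12)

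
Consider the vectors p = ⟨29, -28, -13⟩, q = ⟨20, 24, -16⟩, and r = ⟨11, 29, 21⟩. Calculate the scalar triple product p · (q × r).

40652

q × r:
i: 24·21 - (-16)·29 = 504 - (-464) = 968
j: (-16)·11 - 20·21 = -176 - 420 = -596
k: 20·29 - 24·11 = 580 - 264 = 316
q × r = (968, -596, 316)
p · (q × r) = 29·968 + (-28)·(-596) + (-13)·316 = 28072 + 16688 - 4108 = 40652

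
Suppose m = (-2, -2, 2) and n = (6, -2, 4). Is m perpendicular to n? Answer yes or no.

m · n = (-2)·6 + (-2)·(-2) + 2·4 = -12 + 4 + 8 = 0
Zero, so the vectors are orthogonal.

yes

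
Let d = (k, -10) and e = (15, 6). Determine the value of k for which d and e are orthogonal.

4

d · e = k·15 + (-10)·6 = -60 + 15k
Set equal to 0: 15k = 60, so k = 4.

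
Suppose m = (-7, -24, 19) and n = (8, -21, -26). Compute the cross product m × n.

i: (-24)·(-26) - 19·(-21) = 624 - (-399) = 1023
j: 19·8 - (-7)·(-26) = 152 - 182 = -30
k: (-7)·(-21) - (-24)·8 = 147 - (-192) = 339
m × n = (1023, -30, 339)

(1023, -30, 339)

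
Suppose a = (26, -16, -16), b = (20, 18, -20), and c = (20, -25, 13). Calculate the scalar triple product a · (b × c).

b × c:
i: 18·13 - (-20)·(-25) = 234 - 500 = -266
j: (-20)·20 - 20·13 = -400 - 260 = -660
k: 20·(-25) - 18·20 = -500 - 360 = -860
b × c = (-266, -660, -860)
a · (b × c) = 26·(-266) + (-16)·(-660) + (-16)·(-860) = -6916 + 10560 + 13760 = 17404

17404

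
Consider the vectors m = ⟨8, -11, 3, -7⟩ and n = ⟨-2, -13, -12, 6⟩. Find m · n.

m · n = 8·(-2) + (-11)·(-13) + 3·(-12) + (-7)·6 = -16 + 143 - 36 - 42 = 49

49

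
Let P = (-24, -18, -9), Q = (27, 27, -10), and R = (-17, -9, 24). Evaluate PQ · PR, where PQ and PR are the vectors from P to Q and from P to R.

PQ = Q − P = (51, 45, -1)
PR = R − P = (7, 9, 33)
PQ · PR = 51·7 + 45·9 + (-1)·33 = 357 + 405 - 33 = 729

729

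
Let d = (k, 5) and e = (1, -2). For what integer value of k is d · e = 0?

10

d · e = k·1 + 5·(-2) = -10 + 1k
Set equal to 0: 1k = 10, so k = 10.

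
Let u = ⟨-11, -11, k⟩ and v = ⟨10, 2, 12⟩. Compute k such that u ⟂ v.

11

u · v = (-11)·10 + (-11)·2 + k·12 = -132 + 12k
Set equal to 0: 12k = 132, so k = 11.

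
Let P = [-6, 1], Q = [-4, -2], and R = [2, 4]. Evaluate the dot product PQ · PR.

7

PQ = Q − P = (2, -3)
PR = R − P = (8, 3)
PQ · PR = 2·8 + (-3)·3 = 16 - 9 = 7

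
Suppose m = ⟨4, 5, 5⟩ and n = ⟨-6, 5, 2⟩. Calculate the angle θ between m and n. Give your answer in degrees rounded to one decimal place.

m · n = 4·(-6) + 5·5 + 5·2 = -24 + 25 + 10 = 11
|m|² = 16 + 25 + 25 = 66,  |m| = √66 ≈ 8.124038
|n|² = 36 + 25 + 4 = 65,  |n| = √65 ≈ 8.062258
cos θ = 11 / (8.124038 · 8.062258) ≈ 0.16794
θ = arccos(0.16794) ≈ 80.3°

80.3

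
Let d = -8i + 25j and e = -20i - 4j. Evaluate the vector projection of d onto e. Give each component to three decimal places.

(-2.885, -0.577)

d · e = (-8)·(-20) + 25·(-4) = 160 - 100 = 60
|e|² = 400 + 16 = 416
proj_e d = (60/416) · (-20, -4) ≈ (-2.885, -0.577)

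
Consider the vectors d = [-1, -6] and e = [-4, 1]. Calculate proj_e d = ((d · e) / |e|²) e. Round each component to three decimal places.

(0.471, -0.118)

d · e = (-1)·(-4) + (-6)·1 = 4 - 6 = -2
|e|² = 16 + 1 = 17
proj_e d = (-2/17) · (-4, 1) ≈ (0.471, -0.118)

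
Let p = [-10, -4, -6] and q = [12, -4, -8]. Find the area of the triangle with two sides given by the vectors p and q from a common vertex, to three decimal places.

i: (-4)·(-8) - (-6)·(-4) = 32 - 24 = 8
j: (-6)·12 - (-10)·(-8) = -72 - 80 = -152
k: (-10)·(-4) - (-4)·12 = 40 - (-48) = 88
p × q = (8, -152, 88)
|p × q| = √(8² + (-152)² + 88²) = √30912 ≈ 175.8181
area = ½ · 175.8181 ≈ 87.909

87.909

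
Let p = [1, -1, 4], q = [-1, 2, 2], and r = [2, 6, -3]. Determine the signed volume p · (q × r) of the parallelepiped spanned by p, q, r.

q × r:
i: 2·(-3) - 2·6 = -6 - 12 = -18
j: 2·2 - (-1)·(-3) = 4 - 3 = 1
k: (-1)·6 - 2·2 = -6 - 4 = -10
q × r = (-18, 1, -10)
p · (q × r) = 1·(-18) + (-1)·1 + 4·(-10) = -18 - 1 - 40 = -59

-59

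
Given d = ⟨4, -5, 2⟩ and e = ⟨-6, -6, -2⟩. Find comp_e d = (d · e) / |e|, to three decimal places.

0.229

d · e = 4·(-6) + (-5)·(-6) + 2·(-2) = -24 + 30 - 4 = 2
|e| = √(36 + 36 + 4) = √76 ≈ 8.7178
comp_e d = 2 / √76 ≈ 0.229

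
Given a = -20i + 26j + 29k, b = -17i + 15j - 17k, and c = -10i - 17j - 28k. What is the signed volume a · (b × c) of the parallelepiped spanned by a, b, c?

b × c:
i: 15·(-28) - (-17)·(-17) = -420 - 289 = -709
j: (-17)·(-10) - (-17)·(-28) = 170 - 476 = -306
k: (-17)·(-17) - 15·(-10) = 289 - (-150) = 439
b × c = (-709, -306, 439)
a · (b × c) = (-20)·(-709) + 26·(-306) + 29·439 = 14180 - 7956 + 12731 = 18955

18955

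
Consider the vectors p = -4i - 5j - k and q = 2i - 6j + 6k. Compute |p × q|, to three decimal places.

54.185

i: (-5)·6 - (-1)·(-6) = -30 - 6 = -36
j: (-1)·2 - (-4)·6 = -2 - (-24) = 22
k: (-4)·(-6) - (-5)·2 = 24 - (-10) = 34
p × q = (-36, 22, 34)
|p × q| = √((-36)² + 22² + 34²) = √2936 ≈ 54.1849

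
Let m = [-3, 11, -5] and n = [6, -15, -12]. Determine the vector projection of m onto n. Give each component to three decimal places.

m · n = (-3)·6 + 11·(-15) + (-5)·(-12) = -18 - 165 + 60 = -123
|n|² = 36 + 225 + 144 = 405
proj_n m = (-123/405) · (6, -15, -12) ≈ (-1.822, 4.556, 3.644)

(-1.822, 4.556, 3.644)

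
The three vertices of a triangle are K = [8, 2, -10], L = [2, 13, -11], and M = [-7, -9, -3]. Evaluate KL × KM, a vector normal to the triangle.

(66, 57, 231)

KL = (-6, 11, -1)
KM = (-15, -11, 7)
i: 11·7 - (-1)·(-11) = 77 - 11 = 66
j: (-1)·(-15) - (-6)·7 = 15 - (-42) = 57
k: (-6)·(-11) - 11·(-15) = 66 - (-165) = 231
KL × KM = (66, 57, 231)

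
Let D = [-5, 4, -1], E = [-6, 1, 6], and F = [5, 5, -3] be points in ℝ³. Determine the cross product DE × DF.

DE = (-1, -3, 7)
DF = (10, 1, -2)
i: (-3)·(-2) - 7·1 = 6 - 7 = -1
j: 7·10 - (-1)·(-2) = 70 - 2 = 68
k: (-1)·1 - (-3)·10 = -1 - (-30) = 29
DE × DF = (-1, 68, 29)

(-1, 68, 29)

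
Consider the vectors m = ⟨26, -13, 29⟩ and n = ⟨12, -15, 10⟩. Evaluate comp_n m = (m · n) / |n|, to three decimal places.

36.802

m · n = 26·12 + (-13)·(-15) + 29·10 = 312 + 195 + 290 = 797
|n| = √(144 + 225 + 100) = √469 ≈ 21.6564
comp_n m = 797 / √469 ≈ 36.802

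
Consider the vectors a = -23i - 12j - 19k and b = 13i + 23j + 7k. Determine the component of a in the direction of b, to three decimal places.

a · b = (-23)·13 + (-12)·23 + (-19)·7 = -299 - 276 - 133 = -708
|b| = √(169 + 529 + 49) = √747 ≈ 27.3313
comp_b a = -708 / √747 ≈ -25.904

-25.904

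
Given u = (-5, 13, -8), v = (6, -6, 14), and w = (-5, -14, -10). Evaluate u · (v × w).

-498

v × w:
i: (-6)·(-10) - 14·(-14) = 60 - (-196) = 256
j: 14·(-5) - 6·(-10) = -70 - (-60) = -10
k: 6·(-14) - (-6)·(-5) = -84 - 30 = -114
v × w = (256, -10, -114)
u · (v × w) = (-5)·256 + 13·(-10) + (-8)·(-114) = -1280 - 130 + 912 = -498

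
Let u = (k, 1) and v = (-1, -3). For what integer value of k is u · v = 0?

u · v = k·(-1) + 1·(-3) = -3 - 1k
Set equal to 0: -1k = 3, so k = -3.

-3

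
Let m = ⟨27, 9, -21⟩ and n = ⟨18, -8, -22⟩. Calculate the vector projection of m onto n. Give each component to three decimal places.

m · n = 27·18 + 9·(-8) + (-21)·(-22) = 486 - 72 + 462 = 876
|n|² = 324 + 64 + 484 = 872
proj_n m = (876/872) · (18, -8, -22) ≈ (18.083, -8.037, -22.101)

(18.083, -8.037, -22.101)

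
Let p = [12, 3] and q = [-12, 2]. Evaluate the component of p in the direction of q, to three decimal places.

-11.344

p · q = 12·(-12) + 3·2 = -144 + 6 = -138
|q| = √(144 + 4) = √148 ≈ 12.1655
comp_q p = -138 / √148 ≈ -11.344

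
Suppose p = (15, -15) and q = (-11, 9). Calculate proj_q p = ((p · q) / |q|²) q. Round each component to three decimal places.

(16.337, -13.366)

p · q = 15·(-11) + (-15)·9 = -165 - 135 = -300
|q|² = 121 + 81 = 202
proj_q p = (-300/202) · (-11, 9) ≈ (16.337, -13.366)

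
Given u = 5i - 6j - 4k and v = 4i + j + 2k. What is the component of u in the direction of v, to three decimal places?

u · v = 5·4 + (-6)·1 + (-4)·2 = 20 - 6 - 8 = 6
|v| = √(16 + 1 + 4) = √21 ≈ 4.5826
comp_v u = 6 / √21 ≈ 1.309

1.309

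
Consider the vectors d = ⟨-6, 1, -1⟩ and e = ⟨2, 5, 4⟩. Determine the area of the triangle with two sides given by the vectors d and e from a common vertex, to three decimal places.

19.931

i: 1·4 - (-1)·5 = 4 - (-5) = 9
j: (-1)·2 - (-6)·4 = -2 - (-24) = 22
k: (-6)·5 - 1·2 = -30 - 2 = -32
d × e = (9, 22, -32)
|d × e| = √(9² + 22² + (-32)²) = √1589 ≈ 39.8623
area = ½ · 39.8623 ≈ 19.931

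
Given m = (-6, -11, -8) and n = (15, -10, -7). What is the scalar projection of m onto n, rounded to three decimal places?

m · n = (-6)·15 + (-11)·(-10) + (-8)·(-7) = -90 + 110 + 56 = 76
|n| = √(225 + 100 + 49) = √374 ≈ 19.3391
comp_n m = 76 / √374 ≈ 3.930

3.930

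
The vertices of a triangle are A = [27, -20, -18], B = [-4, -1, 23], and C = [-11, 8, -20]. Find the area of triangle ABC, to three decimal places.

AB = (-31, 19, 41),  AC = (-38, 28, -2)
i: 19·(-2) - 41·28 = -38 - 1148 = -1186
j: 41·(-38) - (-31)·(-2) = -1558 - 62 = -1620
k: (-31)·28 - 19·(-38) = -868 - (-722) = -146
AB × AC = (-1186, -1620, -146)
|AB × AC| = √4052312 ≈ 2013.0355
area = ½ · 2013.0355 ≈ 1006.518

1006.518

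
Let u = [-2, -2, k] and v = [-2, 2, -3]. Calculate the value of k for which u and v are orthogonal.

0

u · v = (-2)·(-2) + (-2)·2 + k·(-3) = 0 - 3k
Set equal to 0: -3k = 0, so k = 0.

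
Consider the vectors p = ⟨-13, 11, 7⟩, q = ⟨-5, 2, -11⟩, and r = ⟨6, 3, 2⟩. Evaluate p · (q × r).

-1286

q × r:
i: 2·2 - (-11)·3 = 4 - (-33) = 37
j: (-11)·6 - (-5)·2 = -66 - (-10) = -56
k: (-5)·3 - 2·6 = -15 - 12 = -27
q × r = (37, -56, -27)
p · (q × r) = (-13)·37 + 11·(-56) + 7·(-27) = -481 - 616 - 189 = -1286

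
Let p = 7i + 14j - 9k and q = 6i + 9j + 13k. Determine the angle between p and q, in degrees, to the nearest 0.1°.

80.4

p · q = 7·6 + 14·9 + (-9)·13 = 42 + 126 - 117 = 51
|p|² = 49 + 196 + 81 = 326,  |p| = √326 ≈ 18.055470
|q|² = 36 + 81 + 169 = 286,  |q| = √286 ≈ 16.911535
cos θ = 51 / (18.055470 · 16.911535) ≈ 0.16702
θ = arccos(0.16702) ≈ 80.4°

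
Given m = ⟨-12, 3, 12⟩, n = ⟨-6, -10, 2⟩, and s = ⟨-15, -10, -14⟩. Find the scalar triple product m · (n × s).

n × s:
i: (-10)·(-14) - 2·(-10) = 140 - (-20) = 160
j: 2·(-15) - (-6)·(-14) = -30 - 84 = -114
k: (-6)·(-10) - (-10)·(-15) = 60 - 150 = -90
n × s = (160, -114, -90)
m · (n × s) = (-12)·160 + 3·(-114) + 12·(-90) = -1920 - 342 - 1080 = -3342

-3342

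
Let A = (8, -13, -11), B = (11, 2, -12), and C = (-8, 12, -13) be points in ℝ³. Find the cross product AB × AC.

(-5, 22, 315)

AB = (3, 15, -1)
AC = (-16, 25, -2)
i: 15·(-2) - (-1)·25 = -30 - (-25) = -5
j: (-1)·(-16) - 3·(-2) = 16 - (-6) = 22
k: 3·25 - 15·(-16) = 75 - (-240) = 315
AB × AC = (-5, 22, 315)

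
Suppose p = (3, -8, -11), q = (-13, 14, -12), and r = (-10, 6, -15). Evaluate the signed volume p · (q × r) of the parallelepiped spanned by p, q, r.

q × r:
i: 14·(-15) - (-12)·6 = -210 - (-72) = -138
j: (-12)·(-10) - (-13)·(-15) = 120 - 195 = -75
k: (-13)·6 - 14·(-10) = -78 - (-140) = 62
q × r = (-138, -75, 62)
p · (q × r) = 3·(-138) + (-8)·(-75) + (-11)·62 = -414 + 600 - 682 = -496

-496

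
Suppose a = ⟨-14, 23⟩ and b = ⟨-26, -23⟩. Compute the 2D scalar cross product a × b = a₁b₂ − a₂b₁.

(-14)·(-23) - 23·(-26) = 322 - (-598) = 920

920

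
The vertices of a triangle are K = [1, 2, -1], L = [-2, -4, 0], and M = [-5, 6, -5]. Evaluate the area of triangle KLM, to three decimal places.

KL = (-3, -6, 1),  KM = (-6, 4, -4)
i: (-6)·(-4) - 1·4 = 24 - 4 = 20
j: 1·(-6) - (-3)·(-4) = -6 - 12 = -18
k: (-3)·4 - (-6)·(-6) = -12 - 36 = -48
KL × KM = (20, -18, -48)
|KL × KM| = √3028 ≈ 55.0273
area = ½ · 55.0273 ≈ 27.514

27.514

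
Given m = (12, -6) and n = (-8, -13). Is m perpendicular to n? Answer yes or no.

m · n = 12·(-8) + (-6)·(-13) = -96 + 78 = -18
Nonzero, so the vectors are not orthogonal.

no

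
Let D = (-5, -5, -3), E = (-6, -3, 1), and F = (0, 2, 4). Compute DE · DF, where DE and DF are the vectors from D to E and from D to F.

DE = E − D = (-1, 2, 4)
DF = F − D = (5, 7, 7)
DE · DF = (-1)·5 + 2·7 + 4·7 = -5 + 14 + 28 = 37

37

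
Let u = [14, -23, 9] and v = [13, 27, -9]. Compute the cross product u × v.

(-36, 243, 677)

i: (-23)·(-9) - 9·27 = 207 - 243 = -36
j: 9·13 - 14·(-9) = 117 - (-126) = 243
k: 14·27 - (-23)·13 = 378 - (-299) = 677
u × v = (-36, 243, 677)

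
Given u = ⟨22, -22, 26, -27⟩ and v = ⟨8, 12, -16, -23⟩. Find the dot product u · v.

117

u · v = 22·8 + (-22)·12 + 26·(-16) + (-27)·(-23) = 176 - 264 - 416 + 621 = 117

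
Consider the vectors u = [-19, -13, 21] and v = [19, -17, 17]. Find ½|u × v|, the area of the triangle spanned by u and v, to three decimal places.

464.941

i: (-13)·17 - 21·(-17) = -221 - (-357) = 136
j: 21·19 - (-19)·17 = 399 - (-323) = 722
k: (-19)·(-17) - (-13)·19 = 323 - (-247) = 570
u × v = (136, 722, 570)
|u × v| = √(136² + 722² + 570²) = √864680 ≈ 929.8817
area = ½ · 929.8817 ≈ 464.941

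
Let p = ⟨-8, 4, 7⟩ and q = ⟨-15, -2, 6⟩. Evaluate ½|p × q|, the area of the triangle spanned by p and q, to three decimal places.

51.159

i: 4·6 - 7·(-2) = 24 - (-14) = 38
j: 7·(-15) - (-8)·6 = -105 - (-48) = -57
k: (-8)·(-2) - 4·(-15) = 16 - (-60) = 76
p × q = (38, -57, 76)
|p × q| = √(38² + (-57)² + 76²) = √10469 ≈ 102.3181
area = ½ · 102.3181 ≈ 51.159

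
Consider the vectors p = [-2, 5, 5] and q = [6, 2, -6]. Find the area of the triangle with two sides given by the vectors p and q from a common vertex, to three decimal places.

i: 5·(-6) - 5·2 = -30 - 10 = -40
j: 5·6 - (-2)·(-6) = 30 - 12 = 18
k: (-2)·2 - 5·6 = -4 - 30 = -34
p × q = (-40, 18, -34)
|p × q| = √((-40)² + 18² + (-34)²) = √3080 ≈ 55.4977
area = ½ · 55.4977 ≈ 27.749

27.749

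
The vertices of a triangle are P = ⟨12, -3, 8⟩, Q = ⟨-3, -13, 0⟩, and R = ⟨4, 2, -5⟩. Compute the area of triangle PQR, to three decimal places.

132.369

PQ = (-15, -10, -8),  PR = (-8, 5, -13)
i: (-10)·(-13) - (-8)·5 = 130 - (-40) = 170
j: (-8)·(-8) - (-15)·(-13) = 64 - 195 = -131
k: (-15)·5 - (-10)·(-8) = -75 - 80 = -155
PQ × PR = (170, -131, -155)
|PQ × PR| = √70086 ≈ 264.7376
area = ½ · 264.7376 ≈ 132.369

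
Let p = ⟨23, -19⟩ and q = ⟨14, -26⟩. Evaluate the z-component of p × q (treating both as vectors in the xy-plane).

-332

23·(-26) - (-19)·14 = -598 - (-266) = -332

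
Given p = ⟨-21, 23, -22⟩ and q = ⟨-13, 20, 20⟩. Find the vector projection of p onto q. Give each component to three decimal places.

(-3.931, 6.047, 6.047)

p · q = (-21)·(-13) + 23·20 + (-22)·20 = 273 + 460 - 440 = 293
|q|² = 169 + 400 + 400 = 969
proj_q p = (293/969) · (-13, 20, 20) ≈ (-3.931, 6.047, 6.047)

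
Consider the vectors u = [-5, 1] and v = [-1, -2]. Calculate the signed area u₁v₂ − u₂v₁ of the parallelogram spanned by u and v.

(-5)·(-2) - 1·(-1) = 10 - (-1) = 11

11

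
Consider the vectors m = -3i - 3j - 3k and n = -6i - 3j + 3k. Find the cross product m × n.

(-18, 27, -9)

i: (-3)·3 - (-3)·(-3) = -9 - 9 = -18
j: (-3)·(-6) - (-3)·3 = 18 - (-9) = 27
k: (-3)·(-3) - (-3)·(-6) = 9 - 18 = -9
m × n = (-18, 27, -9)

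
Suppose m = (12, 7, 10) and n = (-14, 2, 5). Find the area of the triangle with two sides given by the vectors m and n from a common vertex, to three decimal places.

i: 7·5 - 10·2 = 35 - 20 = 15
j: 10·(-14) - 12·5 = -140 - 60 = -200
k: 12·2 - 7·(-14) = 24 - (-98) = 122
m × n = (15, -200, 122)
|m × n| = √(15² + (-200)² + 122²) = √55109 ≈ 234.7531
area = ½ · 234.7531 ≈ 117.377

117.377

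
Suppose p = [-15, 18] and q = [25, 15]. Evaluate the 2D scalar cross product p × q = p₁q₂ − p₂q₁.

(-15)·15 - 18·25 = -225 - 450 = -675

-675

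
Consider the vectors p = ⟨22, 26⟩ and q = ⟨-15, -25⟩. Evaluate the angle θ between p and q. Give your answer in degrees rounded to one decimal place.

170.7

p · q = 22·(-15) + 26·(-25) = -330 - 650 = -980
|p|² = 484 + 676 = 1160,  |p| = √1160 ≈ 34.058773
|q|² = 225 + 625 = 850,  |q| = √850 ≈ 29.154759
cos θ = -980 / (34.058773 · 29.154759) ≈ -0.98693
θ = arccos(-0.98693) ≈ 170.7°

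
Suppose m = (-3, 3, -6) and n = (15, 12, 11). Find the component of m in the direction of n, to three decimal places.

-3.388

m · n = (-3)·15 + 3·12 + (-6)·11 = -45 + 36 - 66 = -75
|n| = √(225 + 144 + 121) = √490 ≈ 22.1359
comp_n m = -75 / √490 ≈ -3.388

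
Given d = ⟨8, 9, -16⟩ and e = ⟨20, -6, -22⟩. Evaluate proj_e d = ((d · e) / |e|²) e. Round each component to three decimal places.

(9.957, -2.987, -10.952)

d · e = 8·20 + 9·(-6) + (-16)·(-22) = 160 - 54 + 352 = 458
|e|² = 400 + 36 + 484 = 920
proj_e d = (458/920) · (20, -6, -22) ≈ (9.957, -2.987, -10.952)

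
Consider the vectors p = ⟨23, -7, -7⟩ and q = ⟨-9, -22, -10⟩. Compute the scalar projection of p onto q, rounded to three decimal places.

p · q = 23·(-9) + (-7)·(-22) + (-7)·(-10) = -207 + 154 + 70 = 17
|q| = √(81 + 484 + 100) = √665 ≈ 25.7876
comp_q p = 17 / √665 ≈ 0.659

0.659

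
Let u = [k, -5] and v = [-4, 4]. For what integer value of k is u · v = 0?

u · v = k·(-4) + (-5)·4 = -20 - 4k
Set equal to 0: -4k = 20, so k = -5.

-5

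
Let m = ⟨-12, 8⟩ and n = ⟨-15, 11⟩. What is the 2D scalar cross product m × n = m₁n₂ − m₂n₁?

(-12)·11 - 8·(-15) = -132 - (-120) = -12

-12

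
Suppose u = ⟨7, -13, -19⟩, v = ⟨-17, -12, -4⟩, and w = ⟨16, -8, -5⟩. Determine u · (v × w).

v × w:
i: (-12)·(-5) - (-4)·(-8) = 60 - 32 = 28
j: (-4)·16 - (-17)·(-5) = -64 - 85 = -149
k: (-17)·(-8) - (-12)·16 = 136 - (-192) = 328
v × w = (28, -149, 328)
u · (v × w) = 7·28 + (-13)·(-149) + (-19)·328 = 196 + 1937 - 6232 = -4099

-4099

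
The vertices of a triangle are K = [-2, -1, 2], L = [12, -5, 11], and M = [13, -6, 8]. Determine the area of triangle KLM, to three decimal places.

28.027

KL = (14, -4, 9),  KM = (15, -5, 6)
i: (-4)·6 - 9·(-5) = -24 - (-45) = 21
j: 9·15 - 14·6 = 135 - 84 = 51
k: 14·(-5) - (-4)·15 = -70 - (-60) = -10
KL × KM = (21, 51, -10)
|KL × KM| = √3142 ≈ 56.0535
area = ½ · 56.0535 ≈ 28.027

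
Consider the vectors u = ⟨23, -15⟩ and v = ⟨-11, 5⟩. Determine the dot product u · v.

u · v = 23·(-11) + (-15)·5 = -253 - 75 = -328

-328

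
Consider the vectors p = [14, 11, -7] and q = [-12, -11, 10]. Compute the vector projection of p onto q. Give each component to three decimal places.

(11.803, 10.819, -9.836)

p · q = 14·(-12) + 11·(-11) + (-7)·10 = -168 - 121 - 70 = -359
|q|² = 144 + 121 + 100 = 365
proj_q p = (-359/365) · (-12, -11, 10) ≈ (11.803, 10.819, -9.836)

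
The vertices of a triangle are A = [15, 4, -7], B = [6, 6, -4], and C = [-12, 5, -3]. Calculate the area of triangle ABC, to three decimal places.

31.918

AB = (-9, 2, 3),  AC = (-27, 1, 4)
i: 2·4 - 3·1 = 8 - 3 = 5
j: 3·(-27) - (-9)·4 = -81 - (-36) = -45
k: (-9)·1 - 2·(-27) = -9 - (-54) = 45
AB × AC = (5, -45, 45)
|AB × AC| = √4075 ≈ 63.8357
area = ½ · 63.8357 ≈ 31.918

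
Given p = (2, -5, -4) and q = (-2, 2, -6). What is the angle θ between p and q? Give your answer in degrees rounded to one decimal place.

p · q = 2·(-2) + (-5)·2 + (-4)·(-6) = -4 - 10 + 24 = 10
|p|² = 4 + 25 + 16 = 45,  |p| = √45 ≈ 6.708204
|q|² = 4 + 4 + 36 = 44,  |q| = √44 ≈ 6.633250
cos θ = 10 / (6.708204 · 6.633250) ≈ 0.22473
θ = arccos(0.22473) ≈ 77.0°

77.0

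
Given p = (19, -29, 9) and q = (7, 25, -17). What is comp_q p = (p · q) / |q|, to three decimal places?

p · q = 19·7 + (-29)·25 + 9·(-17) = 133 - 725 - 153 = -745
|q| = √(49 + 625 + 289) = √963 ≈ 31.0322
comp_q p = -745 / √963 ≈ -24.007

-24.007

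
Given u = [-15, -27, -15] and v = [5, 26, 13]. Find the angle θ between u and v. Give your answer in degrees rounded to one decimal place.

u · v = (-15)·5 + (-27)·26 + (-15)·13 = -75 - 702 - 195 = -972
|u|² = 225 + 729 + 225 = 1179,  |u| = √1179 ≈ 34.336569
|v|² = 25 + 676 + 169 = 870,  |v| = √870 ≈ 29.495762
cos θ = -972 / (34.336569 · 29.495762) ≈ -0.95973
θ = arccos(-0.95973) ≈ 163.7°

163.7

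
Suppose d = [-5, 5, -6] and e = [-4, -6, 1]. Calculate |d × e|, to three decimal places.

65.590

i: 5·1 - (-6)·(-6) = 5 - 36 = -31
j: (-6)·(-4) - (-5)·1 = 24 - (-5) = 29
k: (-5)·(-6) - 5·(-4) = 30 - (-20) = 50
d × e = (-31, 29, 50)
|d × e| = √((-31)² + 29² + 50²) = √4302 ≈ 65.5896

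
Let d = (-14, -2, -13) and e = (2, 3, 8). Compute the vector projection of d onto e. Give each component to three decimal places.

(-3.584, -5.377, -14.338)

d · e = (-14)·2 + (-2)·3 + (-13)·8 = -28 - 6 - 104 = -138
|e|² = 4 + 9 + 64 = 77
proj_e d = (-138/77) · (2, 3, 8) ≈ (-3.584, -5.377, -14.338)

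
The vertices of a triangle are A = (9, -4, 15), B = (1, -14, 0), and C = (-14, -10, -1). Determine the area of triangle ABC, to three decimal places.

145.871

AB = (-8, -10, -15),  AC = (-23, -6, -16)
i: (-10)·(-16) - (-15)·(-6) = 160 - 90 = 70
j: (-15)·(-23) - (-8)·(-16) = 345 - 128 = 217
k: (-8)·(-6) - (-10)·(-23) = 48 - 230 = -182
AB × AC = (70, 217, -182)
|AB × AC| = √85113 ≈ 291.7413
area = ½ · 291.7413 ≈ 145.871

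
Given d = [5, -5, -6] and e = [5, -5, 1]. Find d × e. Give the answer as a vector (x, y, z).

(-35, -35, 0)

i: (-5)·1 - (-6)·(-5) = -5 - 30 = -35
j: (-6)·5 - 5·1 = -30 - 5 = -35
k: 5·(-5) - (-5)·5 = -25 - (-25) = 0
d × e = (-35, -35, 0)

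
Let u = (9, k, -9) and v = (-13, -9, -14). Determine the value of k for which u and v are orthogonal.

u · v = 9·(-13) + k·(-9) + (-9)·(-14) = 9 - 9k
Set equal to 0: -9k = -9, so k = 1.

1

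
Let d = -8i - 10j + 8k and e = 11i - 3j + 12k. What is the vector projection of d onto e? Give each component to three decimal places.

d · e = (-8)·11 + (-10)·(-3) + 8·12 = -88 + 30 + 96 = 38
|e|² = 121 + 9 + 144 = 274
proj_e d = (38/274) · (11, -3, 12) ≈ (1.526, -0.416, 1.664)

(1.526, -0.416, 1.664)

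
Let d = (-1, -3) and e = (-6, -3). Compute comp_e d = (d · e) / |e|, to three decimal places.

2.236

d · e = (-1)·(-6) + (-3)·(-3) = 6 + 9 = 15
|e| = √(36 + 9) = √45 ≈ 6.7082
comp_e d = 15 / √45 ≈ 2.236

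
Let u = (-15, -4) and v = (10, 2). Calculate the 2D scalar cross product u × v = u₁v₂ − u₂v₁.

10

(-15)·2 - (-4)·10 = -30 - (-40) = 10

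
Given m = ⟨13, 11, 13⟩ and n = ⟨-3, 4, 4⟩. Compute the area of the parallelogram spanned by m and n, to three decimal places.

124.780

i: 11·4 - 13·4 = 44 - 52 = -8
j: 13·(-3) - 13·4 = -39 - 52 = -91
k: 13·4 - 11·(-3) = 52 - (-33) = 85
m × n = (-8, -91, 85)
|m × n| = √((-8)² + (-91)² + 85²) = √15570 ≈ 124.7798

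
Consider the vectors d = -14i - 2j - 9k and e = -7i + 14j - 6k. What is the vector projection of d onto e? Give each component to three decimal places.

d · e = (-14)·(-7) + (-2)·14 + (-9)·(-6) = 98 - 28 + 54 = 124
|e|² = 49 + 196 + 36 = 281
proj_e d = (124/281) · (-7, 14, -6) ≈ (-3.089, 6.178, -2.648)

(-3.089, 6.178, -2.648)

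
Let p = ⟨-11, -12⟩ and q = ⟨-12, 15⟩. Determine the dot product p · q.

-48

p · q = (-11)·(-12) + (-12)·15 = 132 - 180 = -48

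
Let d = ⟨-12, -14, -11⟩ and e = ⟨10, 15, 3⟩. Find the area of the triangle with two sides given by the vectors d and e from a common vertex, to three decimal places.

74.507

i: (-14)·3 - (-11)·15 = -42 - (-165) = 123
j: (-11)·10 - (-12)·3 = -110 - (-36) = -74
k: (-12)·15 - (-14)·10 = -180 - (-140) = -40
d × e = (123, -74, -40)
|d × e| = √(123² + (-74)² + (-40)²) = √22205 ≈ 149.0134
area = ½ · 149.0134 ≈ 74.507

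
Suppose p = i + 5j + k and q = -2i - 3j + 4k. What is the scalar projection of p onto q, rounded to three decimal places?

-2.414

p · q = 1·(-2) + 5·(-3) + 1·4 = -2 - 15 + 4 = -13
|q| = √(4 + 9 + 16) = √29 ≈ 5.3852
comp_q p = -13 / √29 ≈ -2.414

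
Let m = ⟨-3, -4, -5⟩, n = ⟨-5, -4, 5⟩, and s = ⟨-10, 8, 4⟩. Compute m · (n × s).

n × s:
i: (-4)·4 - 5·8 = -16 - 40 = -56
j: 5·(-10) - (-5)·4 = -50 - (-20) = -30
k: (-5)·8 - (-4)·(-10) = -40 - 40 = -80
n × s = (-56, -30, -80)
m · (n × s) = (-3)·(-56) + (-4)·(-30) + (-5)·(-80) = 168 + 120 + 400 = 688

688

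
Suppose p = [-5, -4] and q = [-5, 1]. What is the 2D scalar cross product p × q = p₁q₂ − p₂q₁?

(-5)·1 - (-4)·(-5) = -5 - 20 = -25

-25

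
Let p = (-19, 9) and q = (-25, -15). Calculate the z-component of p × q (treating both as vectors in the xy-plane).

(-19)·(-15) - 9·(-25) = 285 - (-225) = 510

510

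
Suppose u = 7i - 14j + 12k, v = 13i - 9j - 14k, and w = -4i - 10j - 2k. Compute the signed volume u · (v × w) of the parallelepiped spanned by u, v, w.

v × w:
i: (-9)·(-2) - (-14)·(-10) = 18 - 140 = -122
j: (-14)·(-4) - 13·(-2) = 56 - (-26) = 82
k: 13·(-10) - (-9)·(-4) = -130 - 36 = -166
v × w = (-122, 82, -166)
u · (v × w) = 7·(-122) + (-14)·82 + 12·(-166) = -854 - 1148 - 1992 = -3994

-3994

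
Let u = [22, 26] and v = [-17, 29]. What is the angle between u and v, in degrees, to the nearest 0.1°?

70.6

u · v = 22·(-17) + 26·29 = -374 + 754 = 380
|u|² = 484 + 676 = 1160,  |u| = √1160 ≈ 34.058773
|v|² = 289 + 841 = 1130,  |v| = √1130 ≈ 33.615473
cos θ = 380 / (34.058773 · 33.615473) ≈ 0.33191
θ = arccos(0.33191) ≈ 70.6°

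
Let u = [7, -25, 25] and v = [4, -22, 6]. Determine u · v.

728

u · v = 7·4 + (-25)·(-22) + 25·6 = 28 + 550 + 150 = 728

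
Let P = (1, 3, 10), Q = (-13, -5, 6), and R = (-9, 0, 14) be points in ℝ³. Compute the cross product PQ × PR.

PQ = (-14, -8, -4)
PR = (-10, -3, 4)
i: (-8)·4 - (-4)·(-3) = -32 - 12 = -44
j: (-4)·(-10) - (-14)·4 = 40 - (-56) = 96
k: (-14)·(-3) - (-8)·(-10) = 42 - 80 = -38
PQ × PR = (-44, 96, -38)

(-44, 96, -38)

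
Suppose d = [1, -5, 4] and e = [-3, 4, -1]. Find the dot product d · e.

-27

d · e = 1·(-3) + (-5)·4 + 4·(-1) = -3 - 20 - 4 = -27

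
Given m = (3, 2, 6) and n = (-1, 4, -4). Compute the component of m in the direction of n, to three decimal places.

m · n = 3·(-1) + 2·4 + 6·(-4) = -3 + 8 - 24 = -19
|n| = √(1 + 16 + 16) = √33 ≈ 5.7446
comp_n m = -19 / √33 ≈ -3.307

-3.307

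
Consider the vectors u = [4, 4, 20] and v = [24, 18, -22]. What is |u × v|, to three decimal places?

723.812

i: 4·(-22) - 20·18 = -88 - 360 = -448
j: 20·24 - 4·(-22) = 480 - (-88) = 568
k: 4·18 - 4·24 = 72 - 96 = -24
u × v = (-448, 568, -24)
|u × v| = √((-448)² + 568² + (-24)²) = √523904 ≈ 723.8121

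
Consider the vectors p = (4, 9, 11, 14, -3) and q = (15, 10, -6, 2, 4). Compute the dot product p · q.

100

p · q = 4·15 + 9·10 + 11·(-6) + 14·2 + (-3)·4 = 60 + 90 - 66 + 28 - 12 = 100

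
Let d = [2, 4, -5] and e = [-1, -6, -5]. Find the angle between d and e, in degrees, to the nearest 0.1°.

d · e = 2·(-1) + 4·(-6) + (-5)·(-5) = -2 - 24 + 25 = -1
|d|² = 4 + 16 + 25 = 45,  |d| = √45 ≈ 6.708204
|e|² = 1 + 36 + 25 = 62,  |e| = √62 ≈ 7.874008
cos θ = -1 / (6.708204 · 7.874008) ≈ -0.01893
θ = arccos(-0.01893) ≈ 91.1°

91.1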